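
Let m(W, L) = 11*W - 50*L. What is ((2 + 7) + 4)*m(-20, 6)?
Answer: -6760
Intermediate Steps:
m(W, L) = -50*L + 11*W
((2 + 7) + 4)*m(-20, 6) = ((2 + 7) + 4)*(-50*6 + 11*(-20)) = (9 + 4)*(-300 - 220) = 13*(-520) = -6760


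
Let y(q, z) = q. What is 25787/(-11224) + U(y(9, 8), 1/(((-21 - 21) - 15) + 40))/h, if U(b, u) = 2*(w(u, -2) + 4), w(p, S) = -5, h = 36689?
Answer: -946121691/411797336 ≈ -2.2975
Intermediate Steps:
U(b, u) = -2 (U(b, u) = 2*(-5 + 4) = 2*(-1) = -2)
25787/(-11224) + U(y(9, 8), 1/(((-21 - 21) - 15) + 40))/h = 25787/(-11224) - 2/36689 = 25787*(-1/11224) - 2*1/36689 = -25787/11224 - 2/36689 = -946121691/411797336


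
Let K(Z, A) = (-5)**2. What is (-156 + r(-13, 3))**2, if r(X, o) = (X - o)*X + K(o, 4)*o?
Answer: 16129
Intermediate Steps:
K(Z, A) = 25
r(X, o) = 25*o + X*(X - o) (r(X, o) = (X - o)*X + 25*o = X*(X - o) + 25*o = 25*o + X*(X - o))
(-156 + r(-13, 3))**2 = (-156 + ((-13)**2 + 25*3 - 1*(-13)*3))**2 = (-156 + (169 + 75 + 39))**2 = (-156 + 283)**2 = 127**2 = 16129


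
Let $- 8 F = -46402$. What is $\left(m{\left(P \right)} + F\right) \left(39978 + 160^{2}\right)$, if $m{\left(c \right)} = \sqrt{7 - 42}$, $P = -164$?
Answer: $\frac{760737589}{2} + 65578 i \sqrt{35} \approx 3.8037 \cdot 10^{8} + 3.8796 \cdot 10^{5} i$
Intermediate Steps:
$F = \frac{23201}{4}$ ($F = \left(- \frac{1}{8}\right) \left(-46402\right) = \frac{23201}{4} \approx 5800.3$)
$m{\left(c \right)} = i \sqrt{35}$ ($m{\left(c \right)} = \sqrt{-35} = i \sqrt{35}$)
$\left(m{\left(P \right)} + F\right) \left(39978 + 160^{2}\right) = \left(i \sqrt{35} + \frac{23201}{4}\right) \left(39978 + 160^{2}\right) = \left(\frac{23201}{4} + i \sqrt{35}\right) \left(39978 + 25600\right) = \left(\frac{23201}{4} + i \sqrt{35}\right) 65578 = \frac{760737589}{2} + 65578 i \sqrt{35}$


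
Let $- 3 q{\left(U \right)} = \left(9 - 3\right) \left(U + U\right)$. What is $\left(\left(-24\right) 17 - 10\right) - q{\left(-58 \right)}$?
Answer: $-650$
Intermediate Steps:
$q{\left(U \right)} = - 4 U$ ($q{\left(U \right)} = - \frac{\left(9 - 3\right) \left(U + U\right)}{3} = - \frac{6 \cdot 2 U}{3} = - \frac{12 U}{3} = - 4 U$)
$\left(\left(-24\right) 17 - 10\right) - q{\left(-58 \right)} = \left(\left(-24\right) 17 - 10\right) - \left(-4\right) \left(-58\right) = \left(-408 - 10\right) - 232 = -418 - 232 = -650$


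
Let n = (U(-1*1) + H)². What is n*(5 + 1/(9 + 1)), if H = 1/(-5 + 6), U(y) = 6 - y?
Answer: 1632/5 ≈ 326.40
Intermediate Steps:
H = 1 (H = 1/1 = 1)
n = 64 (n = ((6 - (-1)) + 1)² = ((6 - 1*(-1)) + 1)² = ((6 + 1) + 1)² = (7 + 1)² = 8² = 64)
n*(5 + 1/(9 + 1)) = 64*(5 + 1/(9 + 1)) = 64*(5 + 1/10) = 64*(5 + ⅒) = 64*(51/10) = 1632/5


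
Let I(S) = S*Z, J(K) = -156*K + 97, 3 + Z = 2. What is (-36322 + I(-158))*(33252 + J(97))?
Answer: -658799588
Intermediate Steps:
Z = -1 (Z = -3 + 2 = -1)
J(K) = 97 - 156*K
I(S) = -S (I(S) = S*(-1) = -S)
(-36322 + I(-158))*(33252 + J(97)) = (-36322 - 1*(-158))*(33252 + (97 - 156*97)) = (-36322 + 158)*(33252 + (97 - 15132)) = -36164*(33252 - 15035) = -36164*18217 = -658799588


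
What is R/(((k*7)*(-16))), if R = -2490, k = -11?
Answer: -1245/616 ≈ -2.0211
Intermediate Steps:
R/(((k*7)*(-16))) = -2490/(-11*7*(-16)) = -2490/((-77*(-16))) = -2490/1232 = -2490*1/1232 = -1245/616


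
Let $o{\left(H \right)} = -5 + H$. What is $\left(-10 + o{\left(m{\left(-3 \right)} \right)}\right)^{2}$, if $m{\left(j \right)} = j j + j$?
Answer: $81$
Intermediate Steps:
$m{\left(j \right)} = j + j^{2}$ ($m{\left(j \right)} = j^{2} + j = j + j^{2}$)
$\left(-10 + o{\left(m{\left(-3 \right)} \right)}\right)^{2} = \left(-10 - \left(5 + 3 \left(1 - 3\right)\right)\right)^{2} = \left(-10 - -1\right)^{2} = \left(-10 + \left(-5 + 6\right)\right)^{2} = \left(-10 + 1\right)^{2} = \left(-9\right)^{2} = 81$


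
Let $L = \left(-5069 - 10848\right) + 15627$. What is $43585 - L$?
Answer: $43875$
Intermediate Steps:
$L = -290$ ($L = -15917 + 15627 = -290$)
$43585 - L = 43585 - -290 = 43585 + 290 = 43875$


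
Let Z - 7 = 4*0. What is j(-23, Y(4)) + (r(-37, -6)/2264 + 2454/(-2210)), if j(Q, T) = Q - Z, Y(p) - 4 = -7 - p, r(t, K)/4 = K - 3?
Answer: -19467327/625430 ≈ -31.126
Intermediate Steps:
r(t, K) = -12 + 4*K (r(t, K) = 4*(K - 3) = 4*(-3 + K) = -12 + 4*K)
Z = 7 (Z = 7 + 4*0 = 7 + 0 = 7)
Y(p) = -3 - p (Y(p) = 4 + (-7 - p) = -3 - p)
j(Q, T) = -7 + Q (j(Q, T) = Q - 1*7 = Q - 7 = -7 + Q)
j(-23, Y(4)) + (r(-37, -6)/2264 + 2454/(-2210)) = (-7 - 23) + ((-12 + 4*(-6))/2264 + 2454/(-2210)) = -30 + ((-12 - 24)*(1/2264) + 2454*(-1/2210)) = -30 + (-36*1/2264 - 1227/1105) = -30 + (-9/566 - 1227/1105) = -30 - 704427/625430 = -19467327/625430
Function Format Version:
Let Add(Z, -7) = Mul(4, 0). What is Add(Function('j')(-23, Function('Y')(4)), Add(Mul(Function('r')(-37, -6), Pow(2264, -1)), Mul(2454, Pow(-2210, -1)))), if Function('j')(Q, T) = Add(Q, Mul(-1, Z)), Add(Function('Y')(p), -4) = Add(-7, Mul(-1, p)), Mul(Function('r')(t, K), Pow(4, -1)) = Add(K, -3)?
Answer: Rational(-19467327, 625430) ≈ -31.126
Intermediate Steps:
Function('r')(t, K) = Add(-12, Mul(4, K)) (Function('r')(t, K) = Mul(4, Add(K, -3)) = Mul(4, Add(-3, K)) = Add(-12, Mul(4, K)))
Z = 7 (Z = Add(7, Mul(4, 0)) = Add(7, 0) = 7)
Function('Y')(p) = Add(-3, Mul(-1, p)) (Function('Y')(p) = Add(4, Add(-7, Mul(-1, p))) = Add(-3, Mul(-1, p)))
Function('j')(Q, T) = Add(-7, Q) (Function('j')(Q, T) = Add(Q, Mul(-1, 7)) = Add(Q, -7) = Add(-7, Q))
Add(Function('j')(-23, Function('Y')(4)), Add(Mul(Function('r')(-37, -6), Pow(2264, -1)), Mul(2454, Pow(-2210, -1)))) = Add(Add(-7, -23), Add(Mul(Add(-12, Mul(4, -6)), Pow(2264, -1)), Mul(2454, Pow(-2210, -1)))) = Add(-30, Add(Mul(Add(-12, -24), Rational(1, 2264)), Mul(2454, Rational(-1, 2210)))) = Add(-30, Add(Mul(-36, Rational(1, 2264)), Rational(-1227, 1105))) = Add(-30, Add(Rational(-9, 566), Rational(-1227, 1105))) = Add(-30, Rational(-704427, 625430)) = Rational(-19467327, 625430)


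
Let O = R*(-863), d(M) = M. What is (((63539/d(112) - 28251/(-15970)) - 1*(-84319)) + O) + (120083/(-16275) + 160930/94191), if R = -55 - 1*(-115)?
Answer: 144069626356868301/4352239581200 ≈ 33102.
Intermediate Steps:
R = 60 (R = -55 + 115 = 60)
O = -51780 (O = 60*(-863) = -51780)
(((63539/d(112) - 28251/(-15970)) - 1*(-84319)) + O) + (120083/(-16275) + 160930/94191) = (((63539/112 - 28251/(-15970)) - 1*(-84319)) - 51780) + (120083/(-16275) + 160930/94191) = (((63539*(1/112) - 28251*(-1/15970)) + 84319) - 51780) + (120083*(-1/16275) + 160930*(1/94191)) = (((9077/16 + 28251/15970) + 84319) - 51780) + (-120083/16275 + 160930/94191) = ((72705853/127760 + 84319) - 51780) - 965733567/170328725 = (10845301293/127760 - 51780) - 965733567/170328725 = 4229888493/127760 - 965733567/170328725 = 144069626356868301/4352239581200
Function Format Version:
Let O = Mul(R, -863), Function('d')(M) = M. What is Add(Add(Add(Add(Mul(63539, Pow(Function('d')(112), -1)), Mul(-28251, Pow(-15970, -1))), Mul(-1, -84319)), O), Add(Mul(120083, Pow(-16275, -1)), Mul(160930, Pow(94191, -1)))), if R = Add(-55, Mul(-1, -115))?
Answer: Rational(144069626356868301, 4352239581200) ≈ 33102.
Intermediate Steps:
R = 60 (R = Add(-55, 115) = 60)
O = -51780 (O = Mul(60, -863) = -51780)
Add(Add(Add(Add(Mul(63539, Pow(Function('d')(112), -1)), Mul(-28251, Pow(-15970, -1))), Mul(-1, -84319)), O), Add(Mul(120083, Pow(-16275, -1)), Mul(160930, Pow(94191, -1)))) = Add(Add(Add(Add(Mul(63539, Pow(112, -1)), Mul(-28251, Pow(-15970, -1))), Mul(-1, -84319)), -51780), Add(Mul(120083, Pow(-16275, -1)), Mul(160930, Pow(94191, -1)))) = Add(Add(Add(Add(Mul(63539, Rational(1, 112)), Mul(-28251, Rational(-1, 15970))), 84319), -51780), Add(Mul(120083, Rational(-1, 16275)), Mul(160930, Rational(1, 94191)))) = Add(Add(Add(Add(Rational(9077, 16), Rational(28251, 15970)), 84319), -51780), Add(Rational(-120083, 16275), Rational(160930, 94191))) = Add(Add(Add(Rational(72705853, 127760), 84319), -51780), Rational(-965733567, 170328725)) = Add(Add(Rational(10845301293, 127760), -51780), Rational(-965733567, 170328725)) = Add(Rational(4229888493, 127760), Rational(-965733567, 170328725)) = Rational(144069626356868301, 4352239581200)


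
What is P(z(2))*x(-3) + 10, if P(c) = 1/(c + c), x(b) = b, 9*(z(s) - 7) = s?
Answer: 1273/130 ≈ 9.7923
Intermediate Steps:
z(s) = 7 + s/9
P(c) = 1/(2*c)
P(z(2))*x(-3) + 10 = (1/(2*(7 + (1/9)*2)))*(-3) + 10 = (1/(2*(7 + 2/9)))*(-3) + 10 = (1/(2*(65/9)))*(-3) + 10 = ((1/2)*(9/65))*(-3) + 10 = (9/130)*(-3) + 10 = -27/130 + 10 = 1273/130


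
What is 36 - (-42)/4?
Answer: 93/2 ≈ 46.500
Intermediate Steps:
36 - (-42)/4 = 36 - 42*(-1/4) = 36 + 21/2 = 93/2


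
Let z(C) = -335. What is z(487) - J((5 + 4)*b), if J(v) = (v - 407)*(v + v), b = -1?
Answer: -7823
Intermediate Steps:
J(v) = 2*v*(-407 + v) (J(v) = (-407 + v)*(2*v) = 2*v*(-407 + v))
z(487) - J((5 + 4)*b) = -335 - 2*(5 + 4)*(-1)*(-407 + (5 + 4)*(-1)) = -335 - 2*9*(-1)*(-407 + 9*(-1)) = -335 - 2*(-9)*(-407 - 9) = -335 - 2*(-9)*(-416) = -335 - 1*7488 = -335 - 7488 = -7823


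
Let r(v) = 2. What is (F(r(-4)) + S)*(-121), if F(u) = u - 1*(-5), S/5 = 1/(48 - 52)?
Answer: -2783/4 ≈ -695.75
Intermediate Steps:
S = -5/4 (S = 5/(48 - 52) = 5/(-4) = 5*(-1/4) = -5/4 ≈ -1.2500)
F(u) = 5 + u (F(u) = u + 5 = 5 + u)
(F(r(-4)) + S)*(-121) = ((5 + 2) - 5/4)*(-121) = (7 - 5/4)*(-121) = (23/4)*(-121) = -2783/4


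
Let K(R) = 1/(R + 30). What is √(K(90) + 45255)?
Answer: 11*√1346430/60 ≈ 212.73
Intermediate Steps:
K(R) = 1/(30 + R)
√(K(90) + 45255) = √(1/(30 + 90) + 45255) = √(1/120 + 45255) = √(5430601/120) = 11*√1346430/60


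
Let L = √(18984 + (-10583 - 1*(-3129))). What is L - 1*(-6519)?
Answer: 6519 + √11530 ≈ 6626.4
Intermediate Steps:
L = √11530 (L = √(18984 + (-10583 + 3129)) = √(18984 - 7454) = √11530 ≈ 107.38)
L - 1*(-6519) = √11530 - 1*(-6519) = √11530 + 6519 = 6519 + √11530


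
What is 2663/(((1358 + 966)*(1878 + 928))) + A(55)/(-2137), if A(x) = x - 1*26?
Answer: -183422345/13935684728 ≈ -0.013162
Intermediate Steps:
A(x) = -26 + x (A(x) = x - 26 = -26 + x)
2663/(((1358 + 966)*(1878 + 928))) + A(55)/(-2137) = 2663/(((1358 + 966)*(1878 + 928))) + (-26 + 55)/(-2137) = 2663/((2324*2806)) + 29*(-1/2137) = 2663/6521144 - 29/2137 = -183422345/13935684728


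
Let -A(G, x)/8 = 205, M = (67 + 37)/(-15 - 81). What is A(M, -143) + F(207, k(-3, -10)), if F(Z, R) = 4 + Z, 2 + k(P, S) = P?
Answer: -1429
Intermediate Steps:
k(P, S) = -2 + P
M = -13/12 (M = 104/(-96) = 104*(-1/96) = -13/12 ≈ -1.0833)
A(G, x) = -1640 (A(G, x) = -8*205 = -1640)
A(M, -143) + F(207, k(-3, -10)) = -1640 + (4 + 207) = -1640 + 211 = -1429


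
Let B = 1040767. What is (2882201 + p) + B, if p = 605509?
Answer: 4528477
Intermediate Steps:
(2882201 + p) + B = (2882201 + 605509) + 1040767 = 3487710 + 1040767 = 4528477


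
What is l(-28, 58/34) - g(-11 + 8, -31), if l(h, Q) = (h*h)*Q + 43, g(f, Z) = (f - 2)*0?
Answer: 23467/17 ≈ 1380.4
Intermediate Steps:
g(f, Z) = 0 (g(f, Z) = (-2 + f)*0 = 0)
l(h, Q) = 43 + Q*h**2 (l(h, Q) = h**2*Q + 43 = Q*h**2 + 43 = 43 + Q*h**2)
l(-28, 58/34) - g(-11 + 8, -31) = (43 + (58/34)*(-28)**2) - 1*0 = (43 + (58*(1/34))*784) + 0 = (43 + (29/17)*784) + 0 = (43 + 22736/17) + 0 = 23467/17 + 0 = 23467/17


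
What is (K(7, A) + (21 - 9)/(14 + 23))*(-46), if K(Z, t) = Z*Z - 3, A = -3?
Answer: -78844/37 ≈ -2130.9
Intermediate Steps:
K(Z, t) = -3 + Z**2 (K(Z, t) = Z**2 - 3 = -3 + Z**2)
(K(7, A) + (21 - 9)/(14 + 23))*(-46) = ((-3 + 7**2) + (21 - 9)/(14 + 23))*(-46) = ((-3 + 49) + 12/37)*(-46) = (46 + 12*(1/37))*(-46) = (46 + 12/37)*(-46) = (1714/37)*(-46) = -78844/37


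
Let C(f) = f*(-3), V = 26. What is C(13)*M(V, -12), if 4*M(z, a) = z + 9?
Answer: -1365/4 ≈ -341.25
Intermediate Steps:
M(z, a) = 9/4 + z/4 (M(z, a) = (z + 9)/4 = (9 + z)/4 = 9/4 + z/4)
C(f) = -3*f
C(13)*M(V, -12) = (-3*13)*(9/4 + (1/4)*26) = -39*(9/4 + 13/2) = -39*35/4 = -1365/4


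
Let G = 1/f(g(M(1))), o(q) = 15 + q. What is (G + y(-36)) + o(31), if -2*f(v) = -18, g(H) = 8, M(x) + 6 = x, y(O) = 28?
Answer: 667/9 ≈ 74.111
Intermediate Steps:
M(x) = -6 + x
f(v) = 9 (f(v) = -½*(-18) = 9)
G = ⅑ (G = 1/9 = ⅑ ≈ 0.11111)
(G + y(-36)) + o(31) = (⅑ + 28) + (15 + 31) = 253/9 + 46 = 667/9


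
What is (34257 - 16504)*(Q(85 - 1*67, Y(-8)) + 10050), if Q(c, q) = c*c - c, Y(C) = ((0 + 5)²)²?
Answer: 183850068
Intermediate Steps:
Y(C) = 625 (Y(C) = (5²)² = 25² = 625)
Q(c, q) = c² - c
(34257 - 16504)*(Q(85 - 1*67, Y(-8)) + 10050) = (34257 - 16504)*((85 - 1*67)*(-1 + (85 - 1*67)) + 10050) = 17753*((85 - 67)*(-1 + (85 - 67)) + 10050) = 17753*(18*(-1 + 18) + 10050) = 17753*(18*17 + 10050) = 17753*(306 + 10050) = 17753*10356 = 183850068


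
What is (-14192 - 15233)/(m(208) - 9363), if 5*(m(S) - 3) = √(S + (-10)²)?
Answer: 1721362500/547559923 + 147125*√77/1095119846 ≈ 3.1449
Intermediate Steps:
m(S) = 3 + √(100 + S)/5 (m(S) = 3 + √(S + (-10)²)/5 = 3 + √(S + 100)/5 = 3 + √(100 + S)/5)
(-14192 - 15233)/(m(208) - 9363) = (-14192 - 15233)/((3 + √(100 + 208)/5) - 9363) = -29425/((3 + √308/5) - 9363) = -29425/((3 + (2*√77)/5) - 9363) = -29425/((3 + 2*√77/5) - 9363) = -29425/(-9360 + 2*√77/5)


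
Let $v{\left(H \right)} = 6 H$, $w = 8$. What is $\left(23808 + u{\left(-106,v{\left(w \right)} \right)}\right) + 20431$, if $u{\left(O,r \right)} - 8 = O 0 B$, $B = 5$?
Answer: $44247$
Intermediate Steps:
$u{\left(O,r \right)} = 8$ ($u{\left(O,r \right)} = 8 + O 0 \cdot 5 = 8 + 0 \cdot 5 = 8 + 0 = 8$)
$\left(23808 + u{\left(-106,v{\left(w \right)} \right)}\right) + 20431 = \left(23808 + 8\right) + 20431 = 23816 + 20431 = 44247$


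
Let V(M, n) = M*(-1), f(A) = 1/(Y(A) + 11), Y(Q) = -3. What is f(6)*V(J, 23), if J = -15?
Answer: 15/8 ≈ 1.8750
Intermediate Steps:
f(A) = ⅛ (f(A) = 1/(-3 + 11) = 1/8 = ⅛)
V(M, n) = -M
f(6)*V(J, 23) = (-1*(-15))/8 = (⅛)*15 = 15/8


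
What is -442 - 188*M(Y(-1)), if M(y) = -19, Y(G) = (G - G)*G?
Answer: 3130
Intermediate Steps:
Y(G) = 0 (Y(G) = 0*G = 0)
-442 - 188*M(Y(-1)) = -442 - 188*(-19) = -442 + 3572 = 3130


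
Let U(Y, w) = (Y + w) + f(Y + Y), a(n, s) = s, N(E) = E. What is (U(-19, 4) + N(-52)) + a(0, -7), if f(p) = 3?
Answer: -71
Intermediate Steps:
U(Y, w) = 3 + Y + w (U(Y, w) = (Y + w) + 3 = 3 + Y + w)
(U(-19, 4) + N(-52)) + a(0, -7) = ((3 - 19 + 4) - 52) - 7 = (-12 - 52) - 7 = -64 - 7 = -71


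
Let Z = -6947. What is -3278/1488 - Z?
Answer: 5166929/744 ≈ 6944.8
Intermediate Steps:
-3278/1488 - Z = -3278/1488 - 1*(-6947) = -3278*1/1488 + 6947 = -1639/744 + 6947 = 5166929/744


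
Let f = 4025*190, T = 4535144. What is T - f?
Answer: 3770394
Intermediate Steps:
f = 764750
T - f = 4535144 - 1*764750 = 4535144 - 764750 = 3770394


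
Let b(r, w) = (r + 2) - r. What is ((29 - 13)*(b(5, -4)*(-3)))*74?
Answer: -7104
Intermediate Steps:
b(r, w) = 2 (b(r, w) = (2 + r) - r = 2)
((29 - 13)*(b(5, -4)*(-3)))*74 = ((29 - 13)*(2*(-3)))*74 = (16*(-6))*74 = -96*74 = -7104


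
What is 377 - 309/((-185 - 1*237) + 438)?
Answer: 5723/16 ≈ 357.69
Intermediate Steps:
377 - 309/((-185 - 1*237) + 438) = 377 - 309/((-185 - 237) + 438) = 377 - 309/(-422 + 438) = 377 - 309/16 = 5723/16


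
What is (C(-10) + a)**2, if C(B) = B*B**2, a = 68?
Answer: 868624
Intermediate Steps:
C(B) = B**3
(C(-10) + a)**2 = ((-10)**3 + 68)**2 = (-1000 + 68)**2 = (-932)**2 = 868624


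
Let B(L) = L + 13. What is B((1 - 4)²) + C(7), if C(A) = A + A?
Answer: 36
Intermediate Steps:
B(L) = 13 + L
C(A) = 2*A
B((1 - 4)²) + C(7) = (13 + (1 - 4)²) + 2*7 = (13 + (-3)²) + 14 = (13 + 9) + 14 = 22 + 14 = 36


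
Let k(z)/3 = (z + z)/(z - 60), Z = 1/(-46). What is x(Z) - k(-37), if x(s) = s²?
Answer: -469655/205252 ≈ -2.2882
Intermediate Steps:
Z = -1/46 ≈ -0.021739
k(z) = 6*z/(-60 + z) (k(z) = 3*((z + z)/(z - 60)) = 3*((2*z)/(-60 + z)) = 3*(2*z/(-60 + z)) = 6*z/(-60 + z))
x(Z) - k(-37) = (-1/46)² - 6*(-37)/(-60 - 37) = 1/2116 - 6*(-37)/(-97) = 1/2116 - 6*(-37)*(-1)/97 = 1/2116 - 1*222/97 = 1/2116 - 222/97 = -469655/205252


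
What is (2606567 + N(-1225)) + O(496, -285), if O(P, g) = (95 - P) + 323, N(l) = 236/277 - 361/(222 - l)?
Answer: 1044730555986/400819 ≈ 2.6065e+6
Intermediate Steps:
N(l) = 236/277 - 361/(222 - l) (N(l) = 236*(1/277) - 361/(222 - l) = 236/277 - 361/(222 - l))
O(P, g) = 418 - P
(2606567 + N(-1225)) + O(496, -285) = (2606567 + (47605 + 236*(-1225))/(277*(-222 - 1225))) + (418 - 1*496) = (2606567 + (1/277)*(47605 - 289100)/(-1447)) + (418 - 496) = (2606567 + (1/277)*(-1/1447)*(-241495)) - 78 = (2606567 + 241495/400819) - 78 = 1044761819868/400819 - 78 = 1044730555986/400819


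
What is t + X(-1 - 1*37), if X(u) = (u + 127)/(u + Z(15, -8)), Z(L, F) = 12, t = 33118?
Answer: 860979/26 ≈ 33115.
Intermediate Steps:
X(u) = (127 + u)/(12 + u) (X(u) = (u + 127)/(u + 12) = (127 + u)/(12 + u))
t + X(-1 - 1*37) = 33118 + (127 + (-1 - 1*37))/(12 + (-1 - 1*37)) = 33118 + (127 + (-1 - 37))/(12 + (-1 - 37)) = 33118 + (127 - 38)/(12 - 38) = 33118 + 89/(-26) = 33118 - 1/26*89 = 33118 - 89/26 = 860979/26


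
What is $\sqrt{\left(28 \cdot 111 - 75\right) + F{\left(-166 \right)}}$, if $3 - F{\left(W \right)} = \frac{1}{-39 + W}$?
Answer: $\frac{\sqrt{127588105}}{205} \approx 55.1$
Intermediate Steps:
$F{\left(W \right)} = 3 - \frac{1}{-39 + W}$
$\sqrt{\left(28 \cdot 111 - 75\right) + F{\left(-166 \right)}} = \sqrt{\left(28 \cdot 111 - 75\right) + \frac{-118 + 3 \left(-166\right)}{-39 - 166}} = \sqrt{\left(3108 - 75\right) + \frac{-118 - 498}{-205}} = \sqrt{3033 - - \frac{616}{205}} = \sqrt{3033 + \frac{616}{205}} = \sqrt{\frac{622381}{205}} = \frac{\sqrt{127588105}}{205}$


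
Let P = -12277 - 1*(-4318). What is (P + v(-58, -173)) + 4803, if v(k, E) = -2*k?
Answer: -3040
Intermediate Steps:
P = -7959 (P = -12277 + 4318 = -7959)
(P + v(-58, -173)) + 4803 = (-7959 - 2*(-58)) + 4803 = (-7959 + 116) + 4803 = -7843 + 4803 = -3040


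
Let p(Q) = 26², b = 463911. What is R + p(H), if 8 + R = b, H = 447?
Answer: 464579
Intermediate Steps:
p(Q) = 676
R = 463903 (R = -8 + 463911 = 463903)
R + p(H) = 463903 + 676 = 464579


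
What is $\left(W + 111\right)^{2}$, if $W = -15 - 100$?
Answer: $16$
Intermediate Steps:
$W = -115$ ($W = -15 - 100 = -115$)
$\left(W + 111\right)^{2} = \left(-115 + 111\right)^{2} = \left(-4\right)^{2} = 16$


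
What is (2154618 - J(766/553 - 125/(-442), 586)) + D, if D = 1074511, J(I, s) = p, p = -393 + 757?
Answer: 3228765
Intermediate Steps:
p = 364
J(I, s) = 364
(2154618 - J(766/553 - 125/(-442), 586)) + D = (2154618 - 1*364) + 1074511 = (2154618 - 364) + 1074511 = 2154254 + 1074511 = 3228765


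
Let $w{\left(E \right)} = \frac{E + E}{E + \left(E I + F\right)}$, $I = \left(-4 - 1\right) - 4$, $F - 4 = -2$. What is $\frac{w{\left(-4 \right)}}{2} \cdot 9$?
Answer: $- \frac{18}{17} \approx -1.0588$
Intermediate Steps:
$F = 2$ ($F = 4 - 2 = 2$)
$I = -9$ ($I = -5 - 4 = -9$)
$w{\left(E \right)} = \frac{2 E}{2 - 8 E}$ ($w{\left(E \right)} = \frac{E + E}{E + \left(E \left(-9\right) + 2\right)} = \frac{2 E}{E - \left(-2 + 9 E\right)} = \frac{2 E}{2 - 8 E}$)
$\frac{w{\left(-4 \right)}}{2} \cdot 9 = \frac{\left(-4\right) \frac{1}{1 - -16}}{2} \cdot 9 = - \frac{4}{1 + 16} \cdot \frac{1}{2} \cdot 9 = - \frac{4}{17} \cdot \frac{1}{2} \cdot 9 = \left(-4\right) \frac{1}{17} \cdot \frac{1}{2} \cdot 9 = \left(- \frac{4}{17}\right) \frac{1}{2} \cdot 9 = \left(- \frac{2}{17}\right) 9 = - \frac{18}{17}$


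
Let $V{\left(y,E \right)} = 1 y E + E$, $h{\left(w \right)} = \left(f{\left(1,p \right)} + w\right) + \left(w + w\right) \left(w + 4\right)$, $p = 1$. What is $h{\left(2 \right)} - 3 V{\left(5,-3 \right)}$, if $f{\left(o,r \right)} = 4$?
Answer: $84$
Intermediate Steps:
$h{\left(w \right)} = 4 + w + 2 w \left(4 + w\right)$ ($h{\left(w \right)} = \left(4 + w\right) + \left(w + w\right) \left(w + 4\right) = \left(4 + w\right) + 2 w \left(4 + w\right) = 4 + w + 2 w \left(4 + w\right)$)
$V{\left(y,E \right)} = E + E y$ ($V{\left(y,E \right)} = y E + E = E y + E = E + E y$)
$h{\left(2 \right)} - 3 V{\left(5,-3 \right)} = \left(4 + 2 \cdot 2^{2} + 9 \cdot 2\right) - 3 \left(- 3 \left(1 + 5\right)\right) = \left(4 + 2 \cdot 4 + 18\right) - 3 \left(\left(-3\right) 6\right) = \left(4 + 8 + 18\right) - -54 = 30 + 54 = 84$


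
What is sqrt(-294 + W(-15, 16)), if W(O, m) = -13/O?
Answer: I*sqrt(65955)/15 ≈ 17.121*I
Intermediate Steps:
sqrt(-294 + W(-15, 16)) = sqrt(-294 - 13/(-15)) = sqrt(-294 - 13*(-1/15)) = sqrt(-294 + 13/15) = sqrt(-4397/15) = I*sqrt(65955)/15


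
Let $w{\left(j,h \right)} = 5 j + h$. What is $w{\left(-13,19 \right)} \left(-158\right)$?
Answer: $7268$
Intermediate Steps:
$w{\left(j,h \right)} = h + 5 j$
$w{\left(-13,19 \right)} \left(-158\right) = \left(19 + 5 \left(-13\right)\right) \left(-158\right) = \left(19 - 65\right) \left(-158\right) = \left(-46\right) \left(-158\right) = 7268$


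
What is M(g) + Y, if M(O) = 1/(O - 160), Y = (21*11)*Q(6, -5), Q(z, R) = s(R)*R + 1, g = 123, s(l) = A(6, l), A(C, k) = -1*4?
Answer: 179486/37 ≈ 4851.0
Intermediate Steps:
A(C, k) = -4
s(l) = -4
Q(z, R) = 1 - 4*R (Q(z, R) = -4*R + 1 = 1 - 4*R)
Y = 4851 (Y = (21*11)*(1 - 4*(-5)) = 231*(1 + 20) = 231*21 = 4851)
M(O) = 1/(-160 + O)
M(g) + Y = 1/(-160 + 123) + 4851 = 1/(-37) + 4851 = -1/37 + 4851 = 179486/37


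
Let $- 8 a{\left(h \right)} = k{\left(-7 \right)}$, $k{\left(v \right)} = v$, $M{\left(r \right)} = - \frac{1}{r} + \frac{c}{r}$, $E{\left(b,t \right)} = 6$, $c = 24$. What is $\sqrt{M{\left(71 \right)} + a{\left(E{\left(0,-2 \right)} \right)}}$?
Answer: $\frac{\sqrt{96702}}{284} \approx 1.095$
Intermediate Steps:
$M{\left(r \right)} = \frac{23}{r}$ ($M{\left(r \right)} = - \frac{1}{r} + \frac{24}{r} = \frac{23}{r}$)
$a{\left(h \right)} = \frac{7}{8}$ ($a{\left(h \right)} = \left(- \frac{1}{8}\right) \left(-7\right) = \frac{7}{8}$)
$\sqrt{M{\left(71 \right)} + a{\left(E{\left(0,-2 \right)} \right)}} = \sqrt{\frac{23}{71} + \frac{7}{8}} = \sqrt{\frac{681}{568}} = \frac{\sqrt{96702}}{284}$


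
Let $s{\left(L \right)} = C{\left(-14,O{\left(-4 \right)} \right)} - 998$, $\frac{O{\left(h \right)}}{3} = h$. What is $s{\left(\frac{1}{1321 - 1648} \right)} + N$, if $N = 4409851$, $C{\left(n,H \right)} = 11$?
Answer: $4408864$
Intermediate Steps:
$O{\left(h \right)} = 3 h$
$s{\left(L \right)} = -987$ ($s{\left(L \right)} = 11 - 998 = -987$)
$s{\left(\frac{1}{1321 - 1648} \right)} + N = -987 + 4409851 = 4408864$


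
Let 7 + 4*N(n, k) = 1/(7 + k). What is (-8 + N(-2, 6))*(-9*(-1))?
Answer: -2277/26 ≈ -87.577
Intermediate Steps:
N(n, k) = -7/4 + 1/(4*(7 + k))
(-8 + N(-2, 6))*(-9*(-1)) = (-8 + (-48 - 7*6)/(4*(7 + 6)))*(-9*(-1)) = (-8 + (¼)*(-48 - 42)/13)*9 = (-8 + (¼)*(1/13)*(-90))*9 = (-8 - 45/26)*9 = -253/26*9 = -2277/26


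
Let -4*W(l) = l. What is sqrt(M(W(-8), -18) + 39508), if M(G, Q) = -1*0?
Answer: 2*sqrt(9877) ≈ 198.77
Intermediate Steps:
W(l) = -l/4
M(G, Q) = 0
sqrt(M(W(-8), -18) + 39508) = sqrt(0 + 39508) = sqrt(39508) = 2*sqrt(9877)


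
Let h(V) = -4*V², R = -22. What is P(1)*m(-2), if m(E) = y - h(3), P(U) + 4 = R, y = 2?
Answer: -988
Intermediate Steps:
P(U) = -26 (P(U) = -4 - 22 = -26)
m(E) = 38 (m(E) = 2 - (-4)*3² = 2 - (-4)*9 = 2 - 1*(-36) = 2 + 36 = 38)
P(1)*m(-2) = -26*38 = -988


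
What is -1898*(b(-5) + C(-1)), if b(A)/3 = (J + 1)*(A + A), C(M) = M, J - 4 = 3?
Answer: 457418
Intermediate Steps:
J = 7 (J = 4 + 3 = 7)
b(A) = 48*A (b(A) = 3*((7 + 1)*(A + A)) = 3*(8*(2*A)) = 3*(16*A) = 48*A)
-1898*(b(-5) + C(-1)) = -1898*(48*(-5) - 1) = -1898*(-240 - 1) = -1898*(-241) = 457418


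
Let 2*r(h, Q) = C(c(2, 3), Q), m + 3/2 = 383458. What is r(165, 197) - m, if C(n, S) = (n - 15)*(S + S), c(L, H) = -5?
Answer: -774793/2 ≈ -3.8740e+5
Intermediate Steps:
m = 766913/2 (m = -3/2 + 383458 = 766913/2 ≈ 3.8346e+5)
C(n, S) = 2*S*(-15 + n) (C(n, S) = (-15 + n)*(2*S) = 2*S*(-15 + n))
r(h, Q) = -20*Q (r(h, Q) = (2*Q*(-15 - 5))/2 = (2*Q*(-20))/2 = (-40*Q)/2 = -20*Q)
r(165, 197) - m = -20*197 - 1*766913/2 = -3940 - 766913/2 = -774793/2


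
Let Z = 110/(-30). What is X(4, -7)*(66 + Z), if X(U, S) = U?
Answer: 748/3 ≈ 249.33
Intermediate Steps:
Z = -11/3 (Z = 110*(-1/30) = -11/3 ≈ -3.6667)
X(4, -7)*(66 + Z) = 4*(66 - 11/3) = 4*(187/3) = 748/3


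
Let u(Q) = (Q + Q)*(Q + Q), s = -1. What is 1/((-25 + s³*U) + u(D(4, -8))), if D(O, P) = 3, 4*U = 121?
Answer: -4/77 ≈ -0.051948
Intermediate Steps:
U = 121/4 (U = (¼)*121 = 121/4 ≈ 30.250)
u(Q) = 4*Q² (u(Q) = (2*Q)*(2*Q) = 4*Q²)
1/((-25 + s³*U) + u(D(4, -8))) = 1/((-25 + (-1)³*(121/4)) + 4*3²) = 1/((-25 - 1*121/4) + 4*9) = 1/((-25 - 121/4) + 36) = 1/(-221/4 + 36) = 1/(-77/4) = -4/77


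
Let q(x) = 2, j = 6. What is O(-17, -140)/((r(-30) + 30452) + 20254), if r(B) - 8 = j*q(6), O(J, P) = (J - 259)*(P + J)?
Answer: 21666/25363 ≈ 0.85424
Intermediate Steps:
O(J, P) = (-259 + J)*(J + P)
r(B) = 20 (r(B) = 8 + 6*2 = 8 + 12 = 20)
O(-17, -140)/((r(-30) + 30452) + 20254) = ((-17)**2 - 259*(-17) - 259*(-140) - 17*(-140))/((20 + 30452) + 20254) = (289 + 4403 + 36260 + 2380)/(30472 + 20254) = 43332/50726 = 43332*(1/50726) = 21666/25363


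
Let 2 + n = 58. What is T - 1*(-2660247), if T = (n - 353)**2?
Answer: 2748456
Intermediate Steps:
n = 56 (n = -2 + 58 = 56)
T = 88209 (T = (56 - 353)**2 = (-297)**2 = 88209)
T - 1*(-2660247) = 88209 - 1*(-2660247) = 88209 + 2660247 = 2748456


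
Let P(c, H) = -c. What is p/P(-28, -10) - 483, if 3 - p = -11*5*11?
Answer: -3229/7 ≈ -461.29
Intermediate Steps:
p = 608 (p = 3 - (-11*5)*11 = 3 - (-55)*11 = 3 - 1*(-605) = 3 + 605 = 608)
p/P(-28, -10) - 483 = 608/(-1*(-28)) - 483 = 608/28 - 483 = (1/28)*608 - 483 = 152/7 - 483 = -3229/7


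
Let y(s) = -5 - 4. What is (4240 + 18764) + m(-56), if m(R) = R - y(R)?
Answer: 22957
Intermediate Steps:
y(s) = -9
m(R) = 9 + R (m(R) = R - 1*(-9) = R + 9 = 9 + R)
(4240 + 18764) + m(-56) = (4240 + 18764) + (9 - 56) = 23004 - 47 = 22957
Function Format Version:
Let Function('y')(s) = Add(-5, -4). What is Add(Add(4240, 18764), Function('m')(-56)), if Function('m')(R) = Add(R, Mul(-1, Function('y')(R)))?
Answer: 22957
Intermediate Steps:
Function('y')(s) = -9
Function('m')(R) = Add(9, R) (Function('m')(R) = Add(R, Mul(-1, -9)) = Add(R, 9) = Add(9, R))
Add(Add(4240, 18764), Function('m')(-56)) = Add(Add(4240, 18764), Add(9, -56)) = Add(23004, -47) = 22957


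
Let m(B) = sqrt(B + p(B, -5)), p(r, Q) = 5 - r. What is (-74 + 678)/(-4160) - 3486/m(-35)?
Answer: -151/1040 - 3486*sqrt(5)/5 ≈ -1559.1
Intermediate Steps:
m(B) = sqrt(5) (m(B) = sqrt(B + (5 - B)) = sqrt(5))
(-74 + 678)/(-4160) - 3486/m(-35) = (-74 + 678)/(-4160) - 3486*sqrt(5)/5 = 604*(-1/4160) - 3486*sqrt(5)/5 = -151/1040 - 3486*sqrt(5)/5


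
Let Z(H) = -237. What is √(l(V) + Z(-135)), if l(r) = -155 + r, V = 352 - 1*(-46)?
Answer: √6 ≈ 2.4495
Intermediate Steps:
V = 398 (V = 352 + 46 = 398)
√(l(V) + Z(-135)) = √((-155 + 398) - 237) = √(243 - 237) = √6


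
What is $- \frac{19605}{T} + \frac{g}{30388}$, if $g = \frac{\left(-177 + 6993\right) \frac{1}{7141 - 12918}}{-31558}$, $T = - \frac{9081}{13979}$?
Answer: $\frac{891019724665638289}{29524193455587} \approx 30179.0$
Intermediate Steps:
$T = - \frac{9081}{13979}$ ($T = \left(-9081\right) \frac{1}{13979} = - \frac{9081}{13979} \approx -0.64962$)
$g = \frac{3408}{91155283}$ ($g = \frac{6816}{-5777} \left(- \frac{1}{31558}\right) = 6816 \left(- \frac{1}{5777}\right) \left(- \frac{1}{31558}\right) = \left(- \frac{6816}{5777}\right) \left(- \frac{1}{31558}\right) = \frac{3408}{91155283} \approx 3.7387 \cdot 10^{-5}$)
$- \frac{19605}{T} + \frac{g}{30388} = - \frac{19605}{- \frac{9081}{13979}} + \frac{3408}{91155283 \cdot 30388} = \left(-19605\right) \left(- \frac{13979}{9081}\right) + \frac{3408}{91155283} \cdot \frac{1}{30388} = \frac{91352765}{3027} + \frac{12}{9753615281} = \frac{891019724665638289}{29524193455587}$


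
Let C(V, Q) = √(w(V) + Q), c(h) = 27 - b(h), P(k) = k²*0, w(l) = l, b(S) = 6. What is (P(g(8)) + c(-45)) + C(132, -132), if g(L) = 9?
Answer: 21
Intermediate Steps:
P(k) = 0
c(h) = 21 (c(h) = 27 - 1*6 = 27 - 6 = 21)
C(V, Q) = √(Q + V) (C(V, Q) = √(V + Q) = √(Q + V))
(P(g(8)) + c(-45)) + C(132, -132) = (0 + 21) + √(-132 + 132) = 21 + √0 = 21 + 0 = 21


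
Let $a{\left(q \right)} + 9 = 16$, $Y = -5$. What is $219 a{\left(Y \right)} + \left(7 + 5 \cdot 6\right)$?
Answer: $1570$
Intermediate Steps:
$a{\left(q \right)} = 7$ ($a{\left(q \right)} = -9 + 16 = 7$)
$219 a{\left(Y \right)} + \left(7 + 5 \cdot 6\right) = 219 \cdot 7 + \left(7 + 5 \cdot 6\right) = 1533 + \left(7 + 30\right) = 1533 + 37 = 1570$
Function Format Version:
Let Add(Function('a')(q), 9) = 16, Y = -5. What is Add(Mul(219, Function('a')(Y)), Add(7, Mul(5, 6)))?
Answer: 1570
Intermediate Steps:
Function('a')(q) = 7 (Function('a')(q) = Add(-9, 16) = 7)
Add(Mul(219, Function('a')(Y)), Add(7, Mul(5, 6))) = Add(Mul(219, 7), Add(7, Mul(5, 6))) = Add(1533, Add(7, 30)) = Add(1533, 37) = 1570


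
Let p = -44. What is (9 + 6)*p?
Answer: -660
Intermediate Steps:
(9 + 6)*p = (9 + 6)*(-44) = 15*(-44) = -660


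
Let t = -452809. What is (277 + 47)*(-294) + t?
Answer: -548065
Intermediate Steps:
(277 + 47)*(-294) + t = (277 + 47)*(-294) - 452809 = 324*(-294) - 452809 = -95256 - 452809 = -548065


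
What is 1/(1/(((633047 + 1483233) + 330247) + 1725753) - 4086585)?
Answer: -4172280/17050376863799 ≈ -2.4470e-7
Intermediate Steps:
1/(1/(((633047 + 1483233) + 330247) + 1725753) - 4086585) = 1/(1/((2116280 + 330247) + 1725753) - 4086585) = 1/(1/(2446527 + 1725753) - 4086585) = 1/(1/4172280 - 4086585) = 1/(-17050376863799/4172280) = -4172280/17050376863799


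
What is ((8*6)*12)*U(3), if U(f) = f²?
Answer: 5184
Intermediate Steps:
((8*6)*12)*U(3) = ((8*6)*12)*3² = (48*12)*9 = 576*9 = 5184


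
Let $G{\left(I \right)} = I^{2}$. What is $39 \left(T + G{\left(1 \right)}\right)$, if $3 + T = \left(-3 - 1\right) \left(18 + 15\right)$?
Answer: $-5226$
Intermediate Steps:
$T = -135$ ($T = -3 + \left(-3 - 1\right) \left(18 + 15\right) = -3 - 132 = -135$)
$39 \left(T + G{\left(1 \right)}\right) = 39 \left(-135 + 1^{2}\right) = 39 \left(-135 + 1\right) = 39 \left(-134\right) = -5226$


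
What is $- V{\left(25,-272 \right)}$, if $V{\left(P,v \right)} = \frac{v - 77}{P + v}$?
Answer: $- \frac{349}{247} \approx -1.413$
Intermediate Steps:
$V{\left(P,v \right)} = \frac{-77 + v}{P + v}$
$- V{\left(25,-272 \right)} = - \frac{-77 - 272}{25 - 272} = - \frac{-349}{-247} = - \frac{\left(-1\right) \left(-349\right)}{247} = \left(-1\right) \frac{349}{247} = - \frac{349}{247}$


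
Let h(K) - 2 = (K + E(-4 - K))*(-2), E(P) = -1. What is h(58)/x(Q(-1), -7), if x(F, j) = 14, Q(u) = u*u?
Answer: -8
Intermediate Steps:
Q(u) = u²
h(K) = 4 - 2*K (h(K) = 2 + (K - 1)*(-2) = 2 + (-1 + K)*(-2) = 2 + (2 - 2*K) = 4 - 2*K)
h(58)/x(Q(-1), -7) = (4 - 2*58)/14 = (4 - 116)*(1/14) = -112*1/14 = -8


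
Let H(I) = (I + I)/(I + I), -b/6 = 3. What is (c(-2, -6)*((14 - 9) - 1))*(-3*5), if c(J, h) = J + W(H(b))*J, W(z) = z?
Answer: 240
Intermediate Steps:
b = -18 (b = -6*3 = -18)
H(I) = 1 (H(I) = (2*I)/((2*I)) = (2*I)*(1/(2*I)) = 1)
c(J, h) = 2*J (c(J, h) = J + 1*J = J + J = 2*J)
(c(-2, -6)*((14 - 9) - 1))*(-3*5) = ((2*(-2))*((14 - 9) - 1))*(-3*5) = -4*(5 - 1)*(-15) = -4*4*(-15) = -16*(-15) = 240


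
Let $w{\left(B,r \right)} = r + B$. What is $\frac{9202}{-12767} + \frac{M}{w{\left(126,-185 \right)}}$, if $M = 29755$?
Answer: $- \frac{380425003}{753253} \approx -505.04$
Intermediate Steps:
$w{\left(B,r \right)} = B + r$
$\frac{9202}{-12767} + \frac{M}{w{\left(126,-185 \right)}} = \frac{9202}{-12767} + \frac{29755}{126 - 185} = 9202 \left(- \frac{1}{12767}\right) + \frac{29755}{-59} = - \frac{9202}{12767} + 29755 \left(- \frac{1}{59}\right) = - \frac{9202}{12767} - \frac{29755}{59} = - \frac{380425003}{753253}$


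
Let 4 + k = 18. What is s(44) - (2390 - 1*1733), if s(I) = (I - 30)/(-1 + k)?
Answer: -8527/13 ≈ -655.92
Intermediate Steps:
k = 14 (k = -4 + 18 = 14)
s(I) = -30/13 + I/13 (s(I) = (I - 30)/(-1 + 14) = (-30 + I)/13 = (-30 + I)*(1/13) = -30/13 + I/13)
s(44) - (2390 - 1*1733) = (-30/13 + (1/13)*44) - (2390 - 1*1733) = (-30/13 + 44/13) - (2390 - 1733) = 14/13 - 1*657 = 14/13 - 657 = -8527/13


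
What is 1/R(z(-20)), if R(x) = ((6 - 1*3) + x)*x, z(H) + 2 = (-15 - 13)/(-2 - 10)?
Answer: 9/10 ≈ 0.90000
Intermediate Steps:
z(H) = ⅓ (z(H) = -2 + (-15 - 13)/(-2 - 10) = -2 - 28/(-12) = -2 - 28*(-1/12) = -2 + 7/3 = ⅓)
R(x) = x*(3 + x) (R(x) = ((6 - 3) + x)*x = (3 + x)*x = x*(3 + x))
1/R(z(-20)) = 1/((3 + ⅓)/3) = 1/((⅓)*(10/3)) = 1/(10/9) = 9/10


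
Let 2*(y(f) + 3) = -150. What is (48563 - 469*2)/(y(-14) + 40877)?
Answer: 47625/40799 ≈ 1.1673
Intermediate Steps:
y(f) = -78 (y(f) = -3 + (½)*(-150) = -3 - 75 = -78)
(48563 - 469*2)/(y(-14) + 40877) = (48563 - 469*2)/(-78 + 40877) = (48563 - 938)/40799 = 47625*(1/40799) = 47625/40799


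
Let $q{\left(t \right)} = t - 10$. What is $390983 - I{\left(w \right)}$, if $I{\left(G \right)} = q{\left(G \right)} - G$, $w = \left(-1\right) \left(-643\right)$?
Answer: $390993$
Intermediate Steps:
$q{\left(t \right)} = -10 + t$ ($q{\left(t \right)} = t - 10 = -10 + t$)
$w = 643$
$I{\left(G \right)} = -10$ ($I{\left(G \right)} = \left(-10 + G\right) - G = -10$)
$390983 - I{\left(w \right)} = 390983 - -10 = 390983 + 10 = 390993$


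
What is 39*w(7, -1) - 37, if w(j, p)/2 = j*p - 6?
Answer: -1051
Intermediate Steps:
w(j, p) = -12 + 2*j*p (w(j, p) = 2*(j*p - 6) = 2*(-6 + j*p) = -12 + 2*j*p)
39*w(7, -1) - 37 = 39*(-12 + 2*7*(-1)) - 37 = 39*(-12 - 14) - 37 = 39*(-26) - 37 = -1014 - 37 = -1051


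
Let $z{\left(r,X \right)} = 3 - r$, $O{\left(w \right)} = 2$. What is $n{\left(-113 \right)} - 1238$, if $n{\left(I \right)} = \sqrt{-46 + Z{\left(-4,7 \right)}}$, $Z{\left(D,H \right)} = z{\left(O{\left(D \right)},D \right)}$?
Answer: $-1238 + 3 i \sqrt{5} \approx -1238.0 + 6.7082 i$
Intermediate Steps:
$Z{\left(D,H \right)} = 1$ ($Z{\left(D,H \right)} = 3 - 2 = 1$)
$n{\left(I \right)} = 3 i \sqrt{5}$ ($n{\left(I \right)} = \sqrt{-46 + 1} = \sqrt{-45} = 3 i \sqrt{5}$)
$n{\left(-113 \right)} - 1238 = 3 i \sqrt{5} - 1238 = -1238 + 3 i \sqrt{5}$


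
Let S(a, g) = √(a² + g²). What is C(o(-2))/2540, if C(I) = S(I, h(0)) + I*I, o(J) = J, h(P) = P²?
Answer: 3/1270 ≈ 0.0023622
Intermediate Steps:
C(I) = I² + √(I²) (C(I) = √(I² + (0²)²) + I*I = √(I² + 0²) + I² = √(I² + 0) + I² = √(I²) + I² = I² + √(I²))
C(o(-2))/2540 = ((-2)² + √((-2)²))/2540 = (4 + √4)*(1/2540) = (4 + 2)*(1/2540) = 6*(1/2540) = 3/1270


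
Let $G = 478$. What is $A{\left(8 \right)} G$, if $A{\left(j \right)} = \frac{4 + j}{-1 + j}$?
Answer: $\frac{5736}{7} \approx 819.43$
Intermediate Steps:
$A{\left(j \right)} = \frac{4 + j}{-1 + j}$
$A{\left(8 \right)} G = \frac{4 + 8}{-1 + 8} \cdot 478 = \frac{1}{7} \cdot 12 \cdot 478 = \frac{12}{7} \cdot 478 = \frac{5736}{7}$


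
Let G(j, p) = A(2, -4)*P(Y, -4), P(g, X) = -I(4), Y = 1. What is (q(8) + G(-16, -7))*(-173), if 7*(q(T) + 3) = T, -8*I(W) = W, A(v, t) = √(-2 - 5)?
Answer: 2249/7 - 173*I*√7/2 ≈ 321.29 - 228.86*I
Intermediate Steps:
A(v, t) = I*√7 (A(v, t) = √(-7) = I*√7)
I(W) = -W/8
q(T) = -3 + T/7
P(g, X) = ½ (P(g, X) = -(-1)*4/8 = -1*(-½) = ½)
G(j, p) = I*√7/2 (G(j, p) = (I*√7)*(½) = I*√7/2)
(q(8) + G(-16, -7))*(-173) = ((-3 + (⅐)*8) + I*√7/2)*(-173) = ((-3 + 8/7) + I*√7/2)*(-173) = (-13/7 + I*√7/2)*(-173) = 2249/7 - 173*I*√7/2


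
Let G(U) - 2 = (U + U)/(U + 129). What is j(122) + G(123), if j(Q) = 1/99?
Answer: 4139/1386 ≈ 2.9863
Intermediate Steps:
G(U) = 2 + 2*U/(129 + U) (G(U) = 2 + (U + U)/(U + 129) = 2 + (2*U)/(129 + U) = 2 + 2*U/(129 + U))
j(Q) = 1/99
j(122) + G(123) = 1/99 + 2*(129 + 2*123)/(129 + 123) = 1/99 + 2*(129 + 246)/252 = 1/99 + 2*(1/252)*375 = 1/99 + 125/42 = 4139/1386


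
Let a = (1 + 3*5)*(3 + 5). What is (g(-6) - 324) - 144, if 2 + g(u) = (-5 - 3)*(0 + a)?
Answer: -1494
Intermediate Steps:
a = 128 (a = (1 + 15)*8 = 16*8 = 128)
g(u) = -1026 (g(u) = -2 + (-5 - 3)*(0 + 128) = -2 - 8*128 = -2 - 1024 = -1026)
(g(-6) - 324) - 144 = (-1026 - 324) - 144 = -1350 - 144 = -1494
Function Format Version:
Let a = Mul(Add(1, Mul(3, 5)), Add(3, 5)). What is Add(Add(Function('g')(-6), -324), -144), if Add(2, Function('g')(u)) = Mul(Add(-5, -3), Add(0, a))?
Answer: -1494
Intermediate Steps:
a = 128 (a = Mul(Add(1, 15), 8) = Mul(16, 8) = 128)
Function('g')(u) = -1026 (Function('g')(u) = Add(-2, Mul(Add(-5, -3), Add(0, 128))) = Add(-2, Mul(-8, 128)) = Add(-2, -1024) = -1026)
Add(Add(Function('g')(-6), -324), -144) = Add(Add(-1026, -324), -144) = Add(-1350, -144) = -1494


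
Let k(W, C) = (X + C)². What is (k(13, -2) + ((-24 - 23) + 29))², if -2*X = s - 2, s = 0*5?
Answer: 289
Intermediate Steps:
s = 0
X = 1 (X = -(0 - 2)/2 = -½*(-2) = 1)
k(W, C) = (1 + C)²
(k(13, -2) + ((-24 - 23) + 29))² = ((1 - 2)² + ((-24 - 23) + 29))² = ((-1)² + (-47 + 29))² = (1 - 18)² = (-17)² = 289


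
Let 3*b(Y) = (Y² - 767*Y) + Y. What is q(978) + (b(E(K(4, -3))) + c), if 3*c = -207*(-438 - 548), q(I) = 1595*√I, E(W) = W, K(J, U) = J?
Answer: 67018 + 1595*√978 ≈ 1.1690e+5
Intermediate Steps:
b(Y) = -766*Y/3 + Y²/3 (b(Y) = ((Y² - 767*Y) + Y)/3 = (Y² - 766*Y)/3 = -766*Y/3 + Y²/3)
c = 68034 (c = (-207*(-438 - 548))/3 = (-207*(-986))/3 = (⅓)*204102 = 68034)
q(978) + (b(E(K(4, -3))) + c) = 1595*√978 + ((⅓)*4*(-766 + 4) + 68034) = 1595*√978 + ((⅓)*4*(-762) + 68034) = 1595*√978 + (-1016 + 68034) = 1595*√978 + 67018 = 67018 + 1595*√978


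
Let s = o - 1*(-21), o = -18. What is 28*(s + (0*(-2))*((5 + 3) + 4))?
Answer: 84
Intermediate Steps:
s = 3 (s = -18 - 1*(-21) = -18 + 21 = 3)
28*(s + (0*(-2))*((5 + 3) + 4)) = 28*(3 + (0*(-2))*((5 + 3) + 4)) = 28*(3 + 0*(8 + 4)) = 28*(3 + 0*12) = 28*(3 + 0) = 28*3 = 84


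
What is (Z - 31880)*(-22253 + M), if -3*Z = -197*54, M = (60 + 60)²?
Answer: 222506902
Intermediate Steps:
M = 14400 (M = 120² = 14400)
Z = 3546 (Z = -(-197)*54/3 = -⅓*(-10638) = 3546)
(Z - 31880)*(-22253 + M) = (3546 - 31880)*(-22253 + 14400) = -28334*(-7853) = 222506902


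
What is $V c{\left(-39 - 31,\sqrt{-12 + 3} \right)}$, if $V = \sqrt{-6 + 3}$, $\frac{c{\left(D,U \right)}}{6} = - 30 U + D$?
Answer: $\sqrt{3} \left(540 - 420 i\right) \approx 935.31 - 727.46 i$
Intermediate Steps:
$c{\left(D,U \right)} = - 180 U + 6 D$ ($c{\left(D,U \right)} = 6 \left(- 30 U + D\right) = 6 \left(D - 30 U\right) = - 180 U + 6 D$)
$V = i \sqrt{3}$ ($V = \sqrt{-3} = i \sqrt{3} \approx 1.732 i$)
$V c{\left(-39 - 31,\sqrt{-12 + 3} \right)} = i \sqrt{3} \left(- 180 \sqrt{-12 + 3} + 6 \left(-39 - 31\right)\right) = i \sqrt{3} \left(- 180 \sqrt{-9} + 6 \left(-39 - 31\right)\right) = i \sqrt{3} \left(- 180 \cdot 3 i + 6 \left(-70\right)\right) = i \sqrt{3} \left(- 540 i - 420\right) = i \sqrt{3} \left(-420 - 540 i\right)$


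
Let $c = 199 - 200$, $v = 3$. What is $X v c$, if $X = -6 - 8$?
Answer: $42$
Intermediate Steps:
$c = -1$
$X = -14$
$X v c = - 14 \cdot 3 \left(-1\right) = \left(-14\right) \left(-3\right) = 42$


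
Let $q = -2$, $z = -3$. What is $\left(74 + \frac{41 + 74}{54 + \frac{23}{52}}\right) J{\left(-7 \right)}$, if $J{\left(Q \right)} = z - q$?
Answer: $- \frac{215474}{2831} \approx -76.112$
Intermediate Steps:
$J{\left(Q \right)} = -1$ ($J{\left(Q \right)} = -3 - -2 = -3 + 2 = -1$)
$\left(74 + \frac{41 + 74}{54 + \frac{23}{52}}\right) J{\left(-7 \right)} = \left(74 + \frac{41 + 74}{54 + \frac{23}{52}}\right) \left(-1\right) = \left(74 + \frac{115}{54 + 23 \cdot \frac{1}{52}}\right) \left(-1\right) = \left(74 + \frac{115}{54 + \frac{23}{52}}\right) \left(-1\right) = \left(74 + \frac{115}{\frac{2831}{52}}\right) \left(-1\right) = \left(74 + 115 \cdot \frac{52}{2831}\right) \left(-1\right) = \left(74 + \frac{5980}{2831}\right) \left(-1\right) = \frac{215474}{2831} \left(-1\right) = - \frac{215474}{2831}$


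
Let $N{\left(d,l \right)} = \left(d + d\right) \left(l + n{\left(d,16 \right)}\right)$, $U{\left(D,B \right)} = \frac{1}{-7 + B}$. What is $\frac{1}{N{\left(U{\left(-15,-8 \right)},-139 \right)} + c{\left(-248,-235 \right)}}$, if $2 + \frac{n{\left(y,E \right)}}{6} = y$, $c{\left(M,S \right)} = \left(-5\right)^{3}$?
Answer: $- \frac{75}{7861} \approx -0.0095408$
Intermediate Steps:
$c{\left(M,S \right)} = -125$
$n{\left(y,E \right)} = -12 + 6 y$
$N{\left(d,l \right)} = 2 d \left(-12 + l + 6 d\right)$ ($N{\left(d,l \right)} = \left(d + d\right) \left(l + \left(-12 + 6 d\right)\right) = 2 d \left(-12 + l + 6 d\right)$)
$\frac{1}{N{\left(U{\left(-15,-8 \right)},-139 \right)} + c{\left(-248,-235 \right)}} = \frac{1}{\frac{2 \left(-12 - 139 + \frac{6}{-7 - 8}\right)}{-7 - 8} - 125} = \frac{1}{\frac{2 \left(-12 - 139 + \frac{6}{-15}\right)}{-15} - 125} = \frac{1}{2 \left(- \frac{1}{15}\right) \left(-12 - 139 + 6 \left(- \frac{1}{15}\right)\right) - 125} = \frac{1}{2 \left(- \frac{1}{15}\right) \left(-12 - 139 - \frac{2}{5}\right) - 125} = \frac{1}{2 \left(- \frac{1}{15}\right) \left(- \frac{757}{5}\right) - 125} = \frac{1}{\frac{1514}{75} - 125} = \frac{1}{- \frac{7861}{75}} = - \frac{75}{7861}$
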